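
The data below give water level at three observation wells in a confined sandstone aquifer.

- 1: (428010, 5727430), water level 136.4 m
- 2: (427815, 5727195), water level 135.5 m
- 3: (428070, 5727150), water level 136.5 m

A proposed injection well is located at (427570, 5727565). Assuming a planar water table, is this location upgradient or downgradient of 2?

downgradient

Three-point gradient (reference 1): Δ to 2 = (-195, -235, -0.9), Δ to 3 = (60, -280, +0.1).
∂h/∂x = +0.004010, ∂h/∂y = +0.0005022 (det = 68700).
Head at (427570, 5727565) = 136.4 + (+0.004010)·(-440) + (+0.0005022)·(135) = 134.70 m.
That is lower than the 135.5 m at 2, so the point is downgradient.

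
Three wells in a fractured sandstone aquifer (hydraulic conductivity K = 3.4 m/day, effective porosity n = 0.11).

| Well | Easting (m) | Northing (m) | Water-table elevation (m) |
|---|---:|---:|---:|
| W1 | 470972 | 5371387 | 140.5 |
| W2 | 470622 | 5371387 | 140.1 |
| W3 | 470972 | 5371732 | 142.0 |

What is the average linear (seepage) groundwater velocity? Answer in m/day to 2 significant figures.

∂h/∂x = (140.1 − 140.5) / (470622 − 470972) = +0.001143
∂h/∂y = (142.0 − 140.5) / (5371732 − 5371387) = +0.004348
|∇h| = √(0.001143² + 0.004348²) = 0.004496
Seepage velocity v = K·i/n = 3.4 × 0.004496 / 0.11 = 0.139 m/day.

0.14 m/day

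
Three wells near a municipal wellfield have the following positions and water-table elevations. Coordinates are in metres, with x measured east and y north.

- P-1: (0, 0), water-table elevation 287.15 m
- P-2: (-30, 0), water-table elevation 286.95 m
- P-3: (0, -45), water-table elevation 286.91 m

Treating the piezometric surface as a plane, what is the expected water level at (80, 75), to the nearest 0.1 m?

288.1 m

∂h/∂x = (286.95 − 287.15) / (-30 − 0) = +0.006667
∂h/∂y = (286.91 − 287.15) / (-45 − 0) = +0.005333
h(80, 75) = 287.15 + (+0.006667)·(80) + (+0.005333)·(75) = 287.15 +0.533 +0.400 = 288.083 m.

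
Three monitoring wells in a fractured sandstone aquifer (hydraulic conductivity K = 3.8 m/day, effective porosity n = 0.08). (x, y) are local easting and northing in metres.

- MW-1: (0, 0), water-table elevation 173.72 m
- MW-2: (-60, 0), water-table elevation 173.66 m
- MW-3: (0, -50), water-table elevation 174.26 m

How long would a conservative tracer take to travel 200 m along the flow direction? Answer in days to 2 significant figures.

∂h/∂x = (173.66 − 173.72) / (-60 − 0) = +0.001000
∂h/∂y = (174.26 − 173.72) / (-50 − 0) = -0.01080
|∇h| = √(0.001000² + -0.01080²) = 0.01085
Seepage velocity v = K·i/n = 3.8 × 0.01085 / 0.08 = 0.5154 m/day.
t = 200 / 0.5154 = 388 days.

390 days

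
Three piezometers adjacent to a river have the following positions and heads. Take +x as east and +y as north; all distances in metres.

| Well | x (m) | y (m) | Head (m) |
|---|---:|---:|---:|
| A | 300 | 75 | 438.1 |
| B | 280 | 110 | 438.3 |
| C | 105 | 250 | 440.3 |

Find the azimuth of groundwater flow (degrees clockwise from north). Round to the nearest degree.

Differences from A: to B (Δx, Δy, Δh) = (-20, 35, +0.2); to C = (-195, 175, +2.2).
Solve a·Δx + b·Δy = Δh: det = (-20)·175 − (-195)·35 = 3325.
∂h/∂x = [(+0.2)·175 − (+2.2)·35] / 3325 = -0.01263
∂h/∂y = [(-20)·(+2.2) − (-195)·(+0.2)] / 3325 = -0.001504
Flow direction (−∇h) has components (+0.01263 E, +0.001504 N).
Azimuth = atan2(E, N) = atan2(+0.01263, +0.001504) = 83.2° ≈ 083°.

083°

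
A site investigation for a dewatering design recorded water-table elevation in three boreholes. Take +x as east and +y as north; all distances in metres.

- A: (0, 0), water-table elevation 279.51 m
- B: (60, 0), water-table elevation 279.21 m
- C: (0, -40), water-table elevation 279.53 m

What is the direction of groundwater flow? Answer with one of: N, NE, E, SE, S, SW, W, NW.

∂h/∂x = (279.21 − 279.51) / (60 − 0) = -0.005000
∂h/∂y = (279.53 − 279.51) / (-40 − 0) = -0.0005000
Flow = −∇h = (+0.005000 east, +0.0005000 north), which points east.

E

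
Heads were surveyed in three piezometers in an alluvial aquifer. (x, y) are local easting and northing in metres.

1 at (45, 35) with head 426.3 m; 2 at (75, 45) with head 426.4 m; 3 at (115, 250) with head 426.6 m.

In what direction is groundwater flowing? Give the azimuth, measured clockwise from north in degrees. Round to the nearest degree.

264°

Taking 1 as reference: 2−1 = (30, 10, +0.1); 3−1 = (70, 215, +0.3).
Solve a·Δx + b·Δy = Δh: det = 30·215 − 70·10 = 5750.
∂h/∂x = [(+0.1)·215 − (+0.3)·10] / 5750 = +0.003217
∂h/∂y = [30·(+0.3) − 70·(+0.1)] / 5750 = +0.0003478
Flow direction (−∇h) has components (-0.003217 E, -0.0003478 N).
Azimuth = atan2(E, N) = atan2(-0.003217, -0.0003478) = 263.8° ≈ 264°.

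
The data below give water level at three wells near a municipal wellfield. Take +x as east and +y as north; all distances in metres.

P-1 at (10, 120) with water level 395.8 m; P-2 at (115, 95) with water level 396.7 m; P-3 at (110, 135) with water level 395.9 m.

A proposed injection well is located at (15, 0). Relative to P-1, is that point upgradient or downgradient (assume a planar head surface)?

upgradient

Taking P-1 as reference: P-2−P-1 = (105, -25, +0.9); P-3−P-1 = (100, 15, +0.1).
Solve a·Δx + b·Δy = Δh: det = 105·15 − 100·(-25) = 4075.
∂h/∂x = [(+0.9)·15 − (+0.1)·(-25)] / 4075 = +0.003926
∂h/∂y = [105·(+0.1) − 100·(+0.9)] / 4075 = -0.01951
Head at (15, 0) = 395.8 + (+0.003926)·(5) + (-0.01951)·(-120) = 398.16 m.
That is higher than the 395.8 m at P-1, so the point is upgradient.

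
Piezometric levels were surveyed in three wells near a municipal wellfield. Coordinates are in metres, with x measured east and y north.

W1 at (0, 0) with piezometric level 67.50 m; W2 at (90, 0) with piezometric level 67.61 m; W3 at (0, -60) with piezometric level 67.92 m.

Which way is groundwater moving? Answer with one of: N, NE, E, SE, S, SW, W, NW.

∂h/∂x = (67.61 − 67.50) / (90 − 0) = +0.001222
∂h/∂y = (67.92 − 67.50) / (-60 − 0) = -0.007000
Flow = −∇h = (-0.001222 east, +0.007000 north), which points north.

N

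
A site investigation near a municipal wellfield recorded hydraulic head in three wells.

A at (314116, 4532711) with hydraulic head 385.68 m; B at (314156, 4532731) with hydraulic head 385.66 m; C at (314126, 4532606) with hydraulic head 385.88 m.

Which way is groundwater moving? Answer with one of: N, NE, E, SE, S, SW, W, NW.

Three-point gradient (reference A): Δ to B = (40, 20, -0.02), Δ to C = (10, -105, +0.20).
∂h/∂x = +0.0004318, ∂h/∂y = -0.001864 (det = -4400).
Flow = −∇h = (-0.0004318 east, +0.001864 north), which points north.

N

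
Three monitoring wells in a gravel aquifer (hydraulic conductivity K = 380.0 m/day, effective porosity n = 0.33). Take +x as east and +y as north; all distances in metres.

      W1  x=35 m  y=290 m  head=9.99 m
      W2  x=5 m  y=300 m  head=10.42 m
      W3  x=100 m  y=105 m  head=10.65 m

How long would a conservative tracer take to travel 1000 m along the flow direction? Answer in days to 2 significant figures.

43 days

Taking W1 as reference: W2−W1 = (-30, 10, +0.43); W3−W1 = (65, -185, +0.66).
Determinant of the coordinate differences = (-30)·(-185) − 65·10 = 4900.
∂h/∂x = [(+0.43)·(-185) − (+0.66)·10] / 4900 = -0.01758
∂h/∂y = [(-30)·(+0.66) − 65·(+0.43)] / 4900 = -0.009745
|∇h| = √(-0.01758² + -0.009745²) = 0.0201
Seepage velocity v = K·i/n = 380.0 × 0.0201 / 0.33 = 23.15 m/day.
t = 1000 / 23.15 = 43.2 days.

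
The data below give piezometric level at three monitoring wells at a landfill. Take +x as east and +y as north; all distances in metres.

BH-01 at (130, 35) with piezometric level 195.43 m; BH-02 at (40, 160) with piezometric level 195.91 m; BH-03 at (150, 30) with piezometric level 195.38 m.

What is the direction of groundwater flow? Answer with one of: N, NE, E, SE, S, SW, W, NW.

Taking BH-01 as reference: BH-02−BH-01 = (-90, 125, +0.48); BH-03−BH-01 = (20, -5, -0.05).
Determinant of the coordinate differences = (-90)·(-5) − 20·125 = -2050.
∂h/∂x = [(+0.48)·(-5) − (-0.05)·125] / -2050 = -0.001878
∂h/∂y = [(-90)·(-0.05) − 20·(+0.48)] / -2050 = +0.002488
Flow = −∇h = (+0.001878 east, -0.002488 north), which points southeast.

SE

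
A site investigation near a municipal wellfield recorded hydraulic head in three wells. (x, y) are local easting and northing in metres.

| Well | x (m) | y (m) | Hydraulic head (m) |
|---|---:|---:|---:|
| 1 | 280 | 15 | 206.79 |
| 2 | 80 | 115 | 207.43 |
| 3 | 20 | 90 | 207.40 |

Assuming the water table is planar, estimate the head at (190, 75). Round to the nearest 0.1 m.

Taking 1 as reference: 2−1 = (-200, 100, +0.64); 3−1 = (-260, 75, +0.61).
Solve a·Δx + b·Δy = Δh: det = (-200)·75 − (-260)·100 = 11000.
∂h/∂x = [(+0.64)·75 − (+0.61)·100] / 11000 = -0.001182
∂h/∂y = [(-200)·(+0.61) − (-260)·(+0.64)] / 11000 = +0.004036
h(190, 75) = 206.79 + (-0.001182)·(-90) + (+0.004036)·(60) = 206.79 +0.106 +0.242 = 207.139 m.

207.1 m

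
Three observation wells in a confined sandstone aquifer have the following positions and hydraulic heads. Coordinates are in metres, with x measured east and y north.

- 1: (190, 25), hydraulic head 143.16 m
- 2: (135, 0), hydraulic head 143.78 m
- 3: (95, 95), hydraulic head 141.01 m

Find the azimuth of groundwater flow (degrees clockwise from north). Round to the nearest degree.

With h = a·x + b·y + c and 1 as origin, the differences give:
  (-55)·a + (-25)·b = +0.62
  (-95)·a + 70·b = -2.15
Eliminate b (×70 and ×(-25), subtract): -6225·a = -10.350 → a = ∂h/∂x = +0.001663
Back-substitute: b = ∂h/∂y = -0.02846.
Flow direction (−∇h) has components (-0.001663 E, +0.02846 N).
Azimuth = atan2(E, N) = atan2(-0.001663, +0.02846) = 356.7° ≈ 357°.

357°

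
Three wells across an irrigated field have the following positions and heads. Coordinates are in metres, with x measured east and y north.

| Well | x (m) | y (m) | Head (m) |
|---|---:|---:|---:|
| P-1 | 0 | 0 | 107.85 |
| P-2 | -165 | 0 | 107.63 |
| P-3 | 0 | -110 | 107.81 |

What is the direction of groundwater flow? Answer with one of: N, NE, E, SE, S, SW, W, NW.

W

∂h/∂x = (107.63 − 107.85) / (-165 − 0) = +0.001333
∂h/∂y = (107.81 − 107.85) / (-110 − 0) = +0.0003636
Flow = −∇h = (-0.001333 east, -0.0003636 north), which points west.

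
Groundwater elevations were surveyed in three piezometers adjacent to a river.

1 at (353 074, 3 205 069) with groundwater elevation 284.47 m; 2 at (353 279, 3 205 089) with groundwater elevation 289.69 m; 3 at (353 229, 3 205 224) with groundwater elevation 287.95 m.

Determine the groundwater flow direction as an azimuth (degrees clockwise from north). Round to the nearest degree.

277°

Differences from 1: to 2 (Δx, Δy, Δh) = (205, 20, +5.22); to 3 = (155, 155, +3.48).
Determinant of the coordinate differences = 205·155 − 155·20 = 28675.
∂h/∂x = [(+5.22)·155 − (+3.48)·20] / 28675 = +0.02579
∂h/∂y = [205·(+3.48) − 155·(+5.22)] / 28675 = -0.003337
Flow direction (−∇h) has components (-0.02579 E, +0.003337 N).
Azimuth = atan2(E, N) = atan2(-0.02579, +0.003337) = 277.4° ≈ 277°.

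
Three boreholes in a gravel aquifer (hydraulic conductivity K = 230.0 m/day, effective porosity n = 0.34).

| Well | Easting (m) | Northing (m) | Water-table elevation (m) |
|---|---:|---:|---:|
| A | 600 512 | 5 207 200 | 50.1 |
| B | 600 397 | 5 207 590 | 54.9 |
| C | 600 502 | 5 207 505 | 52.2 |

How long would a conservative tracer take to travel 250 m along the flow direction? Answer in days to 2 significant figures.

17 days

Differences from A: to B (Δx, Δy, Δh) = (-115, 390, +4.8); to C = (-10, 305, +2.1).
Determinant of the coordinate differences = (-115)·305 − (-10)·390 = -31175.
∂h/∂x = [(+4.8)·305 − (+2.1)·390] / -31175 = -0.02069
∂h/∂y = [(-115)·(+2.1) − (-10)·(+4.8)] / -31175 = +0.006207
|∇h| = √(-0.02069² + 0.006207²) = 0.0216
Seepage velocity v = K·i/n = 230.0 × 0.0216 / 0.34 = 14.61 m/day.
t = 250 / 14.61 = 17.11 days.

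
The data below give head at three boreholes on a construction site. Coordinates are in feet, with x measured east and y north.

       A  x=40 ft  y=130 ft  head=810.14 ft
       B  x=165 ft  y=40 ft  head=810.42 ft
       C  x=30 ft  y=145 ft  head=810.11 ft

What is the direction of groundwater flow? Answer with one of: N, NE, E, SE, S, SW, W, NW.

NW

Taking A as reference: B−A = (125, -90, +0.28); C−A = (-10, 15, -0.03).
Determinant of the coordinate differences = 125·15 − (-10)·(-90) = 975.
∂h/∂x = [(+0.28)·15 − (-0.03)·(-90)] / 975 = +0.001538
∂h/∂y = [125·(-0.03) − (-10)·(+0.28)] / 975 = -0.0009744
Flow = −∇h = (-0.001538 east, +0.0009744 north), which points northwest.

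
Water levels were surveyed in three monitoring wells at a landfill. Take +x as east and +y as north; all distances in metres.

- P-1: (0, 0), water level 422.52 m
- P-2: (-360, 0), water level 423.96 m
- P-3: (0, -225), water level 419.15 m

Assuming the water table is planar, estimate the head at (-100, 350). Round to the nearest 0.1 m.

∂h/∂x = (423.96 − 422.52) / (-360 − 0) = -0.004000
∂h/∂y = (419.15 − 422.52) / (-225 − 0) = +0.01498
h(-100, 350) = 422.52 + (-0.004000)·(-100) + (+0.01498)·(350) = 422.52 +0.400 +5.242 = 428.162 m.

428.2 m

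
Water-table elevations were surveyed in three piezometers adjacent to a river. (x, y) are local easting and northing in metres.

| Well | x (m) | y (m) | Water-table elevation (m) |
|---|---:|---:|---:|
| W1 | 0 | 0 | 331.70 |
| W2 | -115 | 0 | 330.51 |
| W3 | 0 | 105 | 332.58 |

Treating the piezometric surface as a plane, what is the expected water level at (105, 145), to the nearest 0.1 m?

∂h/∂x = (330.51 − 331.70) / (-115 − 0) = +0.01035
∂h/∂y = (332.58 − 331.70) / (105 − 0) = +0.008381
h(105, 145) = 331.70 + (+0.01035)·(105) + (+0.008381)·(145) = 331.70 +1.087 +1.215 = 334.002 m.

334.0 m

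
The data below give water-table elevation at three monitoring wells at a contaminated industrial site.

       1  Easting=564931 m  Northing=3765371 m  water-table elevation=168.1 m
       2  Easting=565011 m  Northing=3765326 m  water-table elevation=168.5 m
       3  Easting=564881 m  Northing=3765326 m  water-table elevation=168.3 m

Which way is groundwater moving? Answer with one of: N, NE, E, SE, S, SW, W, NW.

With h = a·x + b·y + c and 1 as origin, the differences give:
  80·a + (-45)·b = +0.4
  (-50)·a + (-45)·b = +0.2
Eliminate b (×(-45) and ×(-45), subtract): -5850·a = -9.00 → a = ∂h/∂x = +0.001538
Back-substitute: b = ∂h/∂y = -0.006154.
Flow = −∇h = (-0.001538 east, +0.006154 north), which points north.

N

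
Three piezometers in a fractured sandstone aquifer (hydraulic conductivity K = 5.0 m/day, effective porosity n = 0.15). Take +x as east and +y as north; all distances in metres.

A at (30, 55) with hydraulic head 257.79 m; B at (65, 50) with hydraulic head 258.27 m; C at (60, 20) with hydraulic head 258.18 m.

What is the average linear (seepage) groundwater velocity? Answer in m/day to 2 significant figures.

Differences from A: to B (Δx, Δy, Δh) = (35, -5, +0.48); to C = (30, -35, +0.39).
Solve a·Δx + b·Δy = Δh: det = 35·(-35) − 30·(-5) = -1075.
∂h/∂x = [(+0.48)·(-35) − (+0.39)·(-5)] / -1075 = +0.01381
∂h/∂y = [35·(+0.39) − 30·(+0.48)] / -1075 = +0.0006977
|∇h| = √(0.01381² + 0.0006977²) = 0.01383
Seepage velocity v = K·i/n = 5.0 × 0.01383 / 0.15 = 0.461 m/day.

0.46 m/day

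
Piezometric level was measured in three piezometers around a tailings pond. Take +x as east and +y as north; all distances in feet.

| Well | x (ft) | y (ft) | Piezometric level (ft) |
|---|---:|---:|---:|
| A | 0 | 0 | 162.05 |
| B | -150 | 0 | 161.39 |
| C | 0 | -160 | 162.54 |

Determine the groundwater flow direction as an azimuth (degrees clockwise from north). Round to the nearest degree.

305°

∂h/∂x = (161.39 − 162.05) / (-150 − 0) = +0.004400
∂h/∂y = (162.54 − 162.05) / (-160 − 0) = -0.003062
Flow direction (−∇h) has components (-0.004400 E, +0.003062 N).
Azimuth = atan2(E, N) = atan2(-0.004400, +0.003062) = 304.8° ≈ 305°.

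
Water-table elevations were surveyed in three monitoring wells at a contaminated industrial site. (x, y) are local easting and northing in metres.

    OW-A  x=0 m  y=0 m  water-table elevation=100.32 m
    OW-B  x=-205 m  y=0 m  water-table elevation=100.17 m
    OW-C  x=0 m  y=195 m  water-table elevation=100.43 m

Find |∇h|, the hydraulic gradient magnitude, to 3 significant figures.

0.000924

∂h/∂x = (100.17 − 100.32) / (-205 − 0) = +0.0007317
∂h/∂y = (100.43 − 100.32) / (195 − 0) = +0.0005641
|∇h| = √(0.0007317² + 0.0005641²) = 0.0009239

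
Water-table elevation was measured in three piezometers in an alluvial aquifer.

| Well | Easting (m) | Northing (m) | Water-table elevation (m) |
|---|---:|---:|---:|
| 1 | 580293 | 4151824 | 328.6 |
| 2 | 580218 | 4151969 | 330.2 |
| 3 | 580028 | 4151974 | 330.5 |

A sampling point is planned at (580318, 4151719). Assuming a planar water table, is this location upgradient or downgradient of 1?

Three-point gradient (reference 1): Δ to 2 = (-75, 145, +1.6), Δ to 3 = (-265, 150, +1.9).
∂h/∂x = -0.001306, ∂h/∂y = +0.01036 (det = 27175).
Head at (580318, 4151719) = 328.6 + (-0.001306)·(25) + (+0.01036)·(-105) = 327.48 m.
That is lower than the 328.6 m at 1, so the point is downgradient.

downgradient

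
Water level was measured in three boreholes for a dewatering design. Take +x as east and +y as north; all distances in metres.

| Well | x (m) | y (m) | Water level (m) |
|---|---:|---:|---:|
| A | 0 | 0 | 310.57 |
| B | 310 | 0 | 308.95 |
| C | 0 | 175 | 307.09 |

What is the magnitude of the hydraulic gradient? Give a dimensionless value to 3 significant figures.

∂h/∂x = (308.95 − 310.57) / (310 − 0) = -0.005226
∂h/∂y = (307.09 − 310.57) / (175 − 0) = -0.01989
|∇h| = √(-0.005226² + -0.01989²) = 0.02057

0.0206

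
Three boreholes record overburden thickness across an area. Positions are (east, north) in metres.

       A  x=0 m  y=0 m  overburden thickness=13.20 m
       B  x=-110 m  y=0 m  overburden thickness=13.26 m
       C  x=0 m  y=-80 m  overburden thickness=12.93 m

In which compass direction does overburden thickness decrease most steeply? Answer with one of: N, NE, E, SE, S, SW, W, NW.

∂d/∂x = (13.26 − 13.20) / (-110 − 0) = -0.0005455
∂d/∂y = (12.93 − 13.20) / (-80 − 0) = +0.003375
Steepest decrease is along −∇f = (+0.0005455 E, -0.003375 N) → south.

S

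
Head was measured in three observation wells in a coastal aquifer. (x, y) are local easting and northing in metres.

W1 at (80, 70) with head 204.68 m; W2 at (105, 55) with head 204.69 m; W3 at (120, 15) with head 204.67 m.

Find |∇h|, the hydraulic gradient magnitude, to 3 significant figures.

0.00123

With h = a·x + b·y + c and W1 as origin, the differences give:
  25·a + (-15)·b = +0.01
  40·a + (-55)·b = -0.01
Eliminate b (×(-55) and ×(-15), subtract): -775·a = -0.700 → a = ∂h/∂x = +0.0009032
Back-substitute: b = ∂h/∂y = +0.0008387.
|∇h| = √(0.0009032² + 0.0008387²) = 0.001233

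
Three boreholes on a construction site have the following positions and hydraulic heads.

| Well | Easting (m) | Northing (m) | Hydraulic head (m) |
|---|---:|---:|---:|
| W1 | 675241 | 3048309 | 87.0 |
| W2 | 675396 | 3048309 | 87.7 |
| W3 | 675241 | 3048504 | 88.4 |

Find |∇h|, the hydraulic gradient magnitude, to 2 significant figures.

∂h/∂x = (87.7 − 87.0) / (675396 − 675241) = +0.004516
∂h/∂y = (88.4 − 87.0) / (3048504 − 3048309) = +0.007179
|∇h| = √(0.004516² + 0.007179²) = 0.008481

0.0085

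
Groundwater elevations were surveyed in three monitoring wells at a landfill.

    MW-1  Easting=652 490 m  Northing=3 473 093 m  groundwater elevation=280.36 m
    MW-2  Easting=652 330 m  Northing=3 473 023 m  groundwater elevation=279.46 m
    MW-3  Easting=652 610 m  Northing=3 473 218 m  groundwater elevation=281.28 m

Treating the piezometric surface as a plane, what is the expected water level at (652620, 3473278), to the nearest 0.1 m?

281.5 m

With h = a·x + b·y + c and MW-1 as origin, the differences give:
  (-160)·a + (-70)·b = -0.90
  120·a + 125·b = +0.92
Eliminate b (×125 and ×(-70), subtract): -11600·a = -48.100 → a = ∂h/∂x = +0.004147
Back-substitute: b = ∂h/∂y = +0.003379.
h(652620, 3473278) = 280.36 + (+0.004147)·(130) + (+0.003379)·(185) = 280.36 +0.539 +0.625 = 281.524 m.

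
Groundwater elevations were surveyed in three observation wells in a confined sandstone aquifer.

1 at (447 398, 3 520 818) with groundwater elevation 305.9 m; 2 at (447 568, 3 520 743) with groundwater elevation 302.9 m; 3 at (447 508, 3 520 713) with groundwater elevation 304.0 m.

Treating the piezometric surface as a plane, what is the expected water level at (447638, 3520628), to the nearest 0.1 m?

301.7 m

With h = a·x + b·y + c and 1 as origin, the differences give:
  170·a + (-75)·b = -3.0
  110·a + (-105)·b = -1.9
Eliminate b (×(-105) and ×(-75), subtract): -9600·a = 172.50 → a = ∂h/∂x = -0.01797
Back-substitute: b = ∂h/∂y = -0.0007292.
h(447638, 3520628) = 305.9 + (-0.01797)·(240) + (-0.0007292)·(-190) = 305.9 -4.313 +0.139 = 301.726 m.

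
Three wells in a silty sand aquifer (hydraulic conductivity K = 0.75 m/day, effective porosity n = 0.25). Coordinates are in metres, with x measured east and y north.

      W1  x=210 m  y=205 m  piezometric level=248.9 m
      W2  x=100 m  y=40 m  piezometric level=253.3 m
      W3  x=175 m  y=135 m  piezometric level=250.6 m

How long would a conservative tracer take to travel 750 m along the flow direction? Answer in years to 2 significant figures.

31 years

Taking W1 as reference: W2−W1 = (-110, -165, +4.4); W3−W1 = (-35, -70, +1.7).
Determinant of the coordinate differences = (-110)·(-70) − (-35)·(-165) = 1925.
∂h/∂x = [(+4.4)·(-70) − (+1.7)·(-165)] / 1925 = -0.01429
∂h/∂y = [(-110)·(+1.7) − (-35)·(+4.4)] / 1925 = -0.01714
|∇h| = √(-0.01429² + -0.01714²) = 0.02232
Seepage velocity v = K·i/n = 0.75 × 0.02232 / 0.25 = 0.06696 m/day.
t = 750 / 0.06696 = 1.12e+04 days = 30.7 years.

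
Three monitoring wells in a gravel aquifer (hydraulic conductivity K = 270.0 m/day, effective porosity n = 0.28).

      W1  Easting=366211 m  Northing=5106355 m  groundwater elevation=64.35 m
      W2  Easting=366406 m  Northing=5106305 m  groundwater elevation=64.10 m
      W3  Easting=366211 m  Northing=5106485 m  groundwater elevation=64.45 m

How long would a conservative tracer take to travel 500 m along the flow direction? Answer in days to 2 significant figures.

390 days

Three-point gradient (reference W1): Δ to W2 = (195, -50, -0.25), Δ to W3 = (0, 130, +0.10).
∂h/∂x = -0.001085, ∂h/∂y = +0.0007692 (det = 25350).
|∇h| = √(-0.001085² + 0.0007692²) = 0.00133
Seepage velocity v = K·i/n = 270.0 × 0.00133 / 0.28 = 1.282 m/day.
t = 500 / 1.282 = 390 days.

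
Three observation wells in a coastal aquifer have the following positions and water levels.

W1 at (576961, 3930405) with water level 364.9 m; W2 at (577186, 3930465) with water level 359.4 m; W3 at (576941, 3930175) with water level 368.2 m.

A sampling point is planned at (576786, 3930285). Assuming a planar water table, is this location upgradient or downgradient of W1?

With h = a·x + b·y + c and W1 as origin, the differences give:
  225·a + 60·b = -5.5
  (-20)·a + (-230)·b = +3.3
Eliminate b (×(-230) and ×60, subtract): -50550·a = 1067.00 → a = ∂h/∂x = -0.02111
Back-substitute: b = ∂h/∂y = -0.01251.
Head at (576786, 3930285) = 364.9 + (-0.02111)·(-175) + (-0.01251)·(-120) = 370.10 m.
That is higher than the 364.9 m at W1, so the point is upgradient.

upgradient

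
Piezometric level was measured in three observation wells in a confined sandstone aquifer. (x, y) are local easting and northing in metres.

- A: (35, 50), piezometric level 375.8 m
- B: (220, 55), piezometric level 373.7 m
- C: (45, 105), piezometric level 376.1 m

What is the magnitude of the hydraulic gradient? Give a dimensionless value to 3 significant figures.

0.0138

Three-point gradient (reference A): Δ to B = (185, 5, -2.1), Δ to C = (10, 55, +0.3).
∂h/∂x = -0.01156, ∂h/∂y = +0.007556 (det = 10125).
|∇h| = √(-0.01156² + 0.007556²) = 0.01381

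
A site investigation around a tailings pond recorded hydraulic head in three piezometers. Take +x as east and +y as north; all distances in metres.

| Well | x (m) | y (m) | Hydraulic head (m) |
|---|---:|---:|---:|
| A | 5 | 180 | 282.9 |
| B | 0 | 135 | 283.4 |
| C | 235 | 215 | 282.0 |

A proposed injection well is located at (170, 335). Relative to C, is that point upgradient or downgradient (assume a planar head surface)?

With h = a·x + b·y + c and A as origin, the differences give:
  (-5)·a + (-45)·b = +0.5
  230·a + 35·b = -0.9
Eliminate b (×35 and ×(-45), subtract): 10175·a = -23.00 → a = ∂h/∂x = -0.002260
Back-substitute: b = ∂h/∂y = -0.01086.
Head at (170, 335) = 282.9 + (-0.002260)·(165) + (-0.01086)·(155) = 280.84 m.
That is lower than the 282.0 m at C, so the point is downgradient.

downgradient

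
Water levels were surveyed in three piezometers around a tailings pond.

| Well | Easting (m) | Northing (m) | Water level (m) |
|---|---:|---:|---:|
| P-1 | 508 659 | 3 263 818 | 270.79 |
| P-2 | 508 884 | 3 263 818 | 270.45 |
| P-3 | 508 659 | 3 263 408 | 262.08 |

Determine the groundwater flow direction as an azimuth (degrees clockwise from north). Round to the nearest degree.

176°

∂h/∂x = (270.45 − 270.79) / (508884 − 508659) = -0.001511
∂h/∂y = (262.08 − 270.79) / (3263408 − 3263818) = +0.02124
Flow direction (−∇h) has components (+0.001511 E, -0.02124 N).
Azimuth = atan2(E, N) = atan2(+0.001511, -0.02124) = 175.9° ≈ 176°.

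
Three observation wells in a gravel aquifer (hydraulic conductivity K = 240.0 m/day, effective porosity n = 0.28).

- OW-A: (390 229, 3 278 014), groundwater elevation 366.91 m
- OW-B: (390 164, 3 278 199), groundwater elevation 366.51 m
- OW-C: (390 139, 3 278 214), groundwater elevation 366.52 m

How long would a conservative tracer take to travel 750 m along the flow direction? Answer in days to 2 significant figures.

240 days

Differences from OW-A: to OW-B (Δx, Δy, Δh) = (-65, 185, -0.40); to OW-C = (-90, 200, -0.39).
Determinant of the coordinate differences = (-65)·200 − (-90)·185 = 3650.
∂h/∂x = [(-0.40)·200 − (-0.39)·185] / 3650 = -0.002151
∂h/∂y = [(-65)·(-0.39) − (-90)·(-0.40)] / 3650 = -0.002918
|∇h| = √(-0.002151² + -0.002918²) = 0.003625
Seepage velocity v = K·i/n = 240.0 × 0.003625 / 0.28 = 3.107 m/day.
t = 750 / 3.107 = 241.4 days.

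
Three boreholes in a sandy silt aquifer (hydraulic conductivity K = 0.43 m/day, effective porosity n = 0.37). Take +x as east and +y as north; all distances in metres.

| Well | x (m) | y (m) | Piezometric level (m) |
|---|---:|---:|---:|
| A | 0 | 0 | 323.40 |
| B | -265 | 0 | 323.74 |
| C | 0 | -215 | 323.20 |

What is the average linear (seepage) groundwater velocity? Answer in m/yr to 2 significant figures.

0.67 m/yr

∂h/∂x = (323.74 − 323.40) / (-265 − 0) = -0.001283
∂h/∂y = (323.20 − 323.40) / (-215 − 0) = +0.0009302
|∇h| = √(-0.001283² + 0.0009302²) = 0.001585
Seepage velocity v = K·i/n = 0.43 × 0.001585 / 0.37 = 0.001842 m/day = 0.6728 m/yr.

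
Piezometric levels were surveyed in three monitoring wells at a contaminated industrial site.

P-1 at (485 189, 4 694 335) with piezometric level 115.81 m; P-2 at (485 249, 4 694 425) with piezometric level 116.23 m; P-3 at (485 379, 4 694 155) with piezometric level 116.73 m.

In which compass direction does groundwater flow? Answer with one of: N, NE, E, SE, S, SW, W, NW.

W

Three-point gradient (reference P-1): Δ to P-2 = (60, 90, +0.42), Δ to P-3 = (190, -180, +0.92).
∂h/∂x = +0.005677, ∂h/∂y = +0.0008817 (det = -27900).
Flow = −∇h = (-0.005677 east, -0.0008817 north), which points west.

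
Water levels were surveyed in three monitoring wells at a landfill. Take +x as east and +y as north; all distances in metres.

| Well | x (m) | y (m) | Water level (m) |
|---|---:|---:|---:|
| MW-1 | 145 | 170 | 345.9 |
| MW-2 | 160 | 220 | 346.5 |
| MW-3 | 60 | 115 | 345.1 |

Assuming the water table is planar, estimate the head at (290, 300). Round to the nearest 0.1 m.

347.7 m

Three-point gradient (reference MW-1): Δ to MW-2 = (15, 50, +0.6), Δ to MW-3 = (-85, -55, -0.8).
∂h/∂x = +0.002044, ∂h/∂y = +0.01139 (det = 3425).
h(290, 300) = 345.9 + (+0.002044)·(145) + (+0.01139)·(130) = 345.9 +0.296 +1.480 = 347.677 m.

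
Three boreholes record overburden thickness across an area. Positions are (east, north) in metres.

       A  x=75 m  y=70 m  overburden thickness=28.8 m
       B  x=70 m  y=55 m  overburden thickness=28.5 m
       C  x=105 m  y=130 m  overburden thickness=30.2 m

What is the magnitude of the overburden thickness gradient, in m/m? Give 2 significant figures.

Taking A as reference: B−A = (-5, -15, -0.3); C−A = (30, 60, +1.4).
Solve a·Δx + b·Δy = Δd: det = (-5)·60 − 30·(-15) = 150.
∂d/∂x = [(-0.3)·60 − (+1.4)·(-15)] / 150 = +0.02000
∂d/∂y = [(-5)·(+1.4) − 30·(-0.3)] / 150 = +0.01333
|∇f| = √(0.02000² + 0.01333²) = 0.02404 m/m

0.024 m/m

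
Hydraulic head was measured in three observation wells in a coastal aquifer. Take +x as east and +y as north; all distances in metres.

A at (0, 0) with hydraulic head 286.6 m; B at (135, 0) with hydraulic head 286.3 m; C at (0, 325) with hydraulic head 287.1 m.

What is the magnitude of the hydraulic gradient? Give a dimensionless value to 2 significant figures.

∂h/∂x = (286.3 − 286.6) / (135 − 0) = -0.002222
∂h/∂y = (287.1 − 286.6) / (325 − 0) = +0.001538
|∇h| = √(-0.002222² + 0.001538²) = 0.002702

0.0027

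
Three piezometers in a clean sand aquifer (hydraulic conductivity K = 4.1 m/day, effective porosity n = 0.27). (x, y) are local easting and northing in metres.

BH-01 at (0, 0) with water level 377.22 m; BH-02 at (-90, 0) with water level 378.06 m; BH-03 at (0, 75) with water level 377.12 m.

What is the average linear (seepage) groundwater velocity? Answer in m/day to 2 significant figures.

∂h/∂x = (378.06 − 377.22) / (-90 − 0) = -0.009333
∂h/∂y = (377.12 − 377.22) / (75 − 0) = -0.001333
|∇h| = √(-0.009333² + -0.001333²) = 0.009428
Seepage velocity v = K·i/n = 4.1 × 0.009428 / 0.27 = 0.1432 m/day.

0.14 m/day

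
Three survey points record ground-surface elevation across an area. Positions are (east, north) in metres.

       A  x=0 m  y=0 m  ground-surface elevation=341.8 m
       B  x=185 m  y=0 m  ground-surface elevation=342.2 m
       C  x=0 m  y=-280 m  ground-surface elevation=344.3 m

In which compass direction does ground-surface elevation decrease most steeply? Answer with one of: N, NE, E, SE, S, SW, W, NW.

∂z/∂x = (342.2 − 341.8) / (185 − 0) = +0.002162
∂z/∂y = (344.3 − 341.8) / (-280 − 0) = -0.008929
Steepest decrease is along −∇f = (-0.002162 E, +0.008929 N) → north.

N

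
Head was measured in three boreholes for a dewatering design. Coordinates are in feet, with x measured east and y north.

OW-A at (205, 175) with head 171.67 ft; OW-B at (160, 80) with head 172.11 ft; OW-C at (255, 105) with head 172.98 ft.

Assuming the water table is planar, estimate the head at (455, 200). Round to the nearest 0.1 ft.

174.4 ft

With h = a·x + b·y + c and OW-A as origin, the differences give:
  (-45)·a + (-95)·b = +0.44
  50·a + (-70)·b = +1.31
Eliminate b (×(-70) and ×(-95), subtract): 7900·a = 93.650 → a = ∂h/∂x = +0.01185
Back-substitute: b = ∂h/∂y = -0.01025.
h(455, 200) = 171.67 + (+0.01185)·(250) + (-0.01025)·(25) = 171.67 +2.964 -0.256 = 174.377 ft.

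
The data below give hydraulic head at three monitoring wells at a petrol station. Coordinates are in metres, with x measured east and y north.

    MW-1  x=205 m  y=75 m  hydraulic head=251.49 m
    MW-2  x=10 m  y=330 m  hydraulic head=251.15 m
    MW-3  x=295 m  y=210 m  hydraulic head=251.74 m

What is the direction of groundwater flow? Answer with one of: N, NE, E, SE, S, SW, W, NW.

W

Taking MW-1 as reference: MW-2−MW-1 = (-195, 255, -0.34); MW-3−MW-1 = (90, 135, +0.25).
Determinant of the coordinate differences = (-195)·135 − 90·255 = -49275.
∂h/∂x = [(-0.34)·135 − (+0.25)·255] / -49275 = +0.002225
∂h/∂y = [(-195)·(+0.25) − 90·(-0.34)] / -49275 = +0.0003683
Flow = −∇h = (-0.002225 east, -0.0003683 north), which points west.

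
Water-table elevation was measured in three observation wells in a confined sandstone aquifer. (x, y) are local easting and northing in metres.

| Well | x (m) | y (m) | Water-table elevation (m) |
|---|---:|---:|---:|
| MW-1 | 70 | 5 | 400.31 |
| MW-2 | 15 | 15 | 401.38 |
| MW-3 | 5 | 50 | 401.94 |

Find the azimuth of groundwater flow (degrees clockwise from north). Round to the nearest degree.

With h = a·x + b·y + c and MW-1 as origin, the differences give:
  (-55)·a + 10·b = +1.07
  (-65)·a + 45·b = +1.63
Eliminate b (×45 and ×10, subtract): -1825·a = 31.850 → a = ∂h/∂x = -0.01745
Back-substitute: b = ∂h/∂y = +0.01101.
Flow direction (−∇h) has components (+0.01745 E, -0.01101 N).
Azimuth = atan2(E, N) = atan2(+0.01745, -0.01101) = 122.3° ≈ 122°.

122°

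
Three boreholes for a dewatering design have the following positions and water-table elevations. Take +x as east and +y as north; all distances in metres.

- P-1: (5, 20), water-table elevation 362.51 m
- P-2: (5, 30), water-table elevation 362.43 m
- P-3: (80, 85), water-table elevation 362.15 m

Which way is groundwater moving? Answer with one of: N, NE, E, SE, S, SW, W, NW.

Three-point gradient (reference P-1): Δ to P-2 = (0, 10, -0.08), Δ to P-3 = (75, 65, -0.36).
∂h/∂x = +0.002133, ∂h/∂y = -0.008000 (det = -750).
Flow = −∇h = (-0.002133 east, +0.008000 north), which points north.

N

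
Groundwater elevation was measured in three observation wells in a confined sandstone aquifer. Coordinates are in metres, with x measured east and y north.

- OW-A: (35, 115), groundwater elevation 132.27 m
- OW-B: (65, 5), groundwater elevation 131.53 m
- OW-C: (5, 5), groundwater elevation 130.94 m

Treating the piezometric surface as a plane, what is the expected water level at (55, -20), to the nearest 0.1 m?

Differences from OW-A: to OW-B (Δx, Δy, Δh) = (30, -110, -0.74); to OW-C = (-30, -110, -1.33).
Determinant of the coordinate differences = 30·(-110) − (-30)·(-110) = -6600.
∂h/∂x = [(-0.74)·(-110) − (-1.33)·(-110)] / -6600 = +0.009833
∂h/∂y = [30·(-1.33) − (-30)·(-0.74)] / -6600 = +0.009409
h(55, -20) = 132.27 + (+0.009833)·(20) + (+0.009409)·(-135) = 132.27 +0.197 -1.270 = 131.196 m.

131.2 m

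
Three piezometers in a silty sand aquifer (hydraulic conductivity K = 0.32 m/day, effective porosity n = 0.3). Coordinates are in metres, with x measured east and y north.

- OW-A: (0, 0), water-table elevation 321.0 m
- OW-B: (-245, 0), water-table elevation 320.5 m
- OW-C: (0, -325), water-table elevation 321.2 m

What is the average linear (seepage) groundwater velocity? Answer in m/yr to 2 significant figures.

0.83 m/yr

∂h/∂x = (320.5 − 321.0) / (-245 − 0) = +0.002041
∂h/∂y = (321.2 − 321.0) / (-325 − 0) = -0.0006154
|∇h| = √(0.002041² + -0.0006154²) = 0.002132
Seepage velocity v = K·i/n = 0.32 × 0.002132 / 0.3 = 0.002274 m/day = 0.8306 m/yr.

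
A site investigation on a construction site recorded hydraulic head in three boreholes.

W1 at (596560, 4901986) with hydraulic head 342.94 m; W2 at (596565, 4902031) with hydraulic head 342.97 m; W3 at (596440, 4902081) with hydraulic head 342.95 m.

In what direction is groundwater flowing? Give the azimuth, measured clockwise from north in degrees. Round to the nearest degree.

Three-point gradient (reference W1): Δ to W2 = (5, 45, +0.03), Δ to W3 = (-120, 95, +0.01).
∂h/∂x = +0.0004085, ∂h/∂y = +0.0006213 (det = 5875).
Flow direction (−∇h) has components (-0.0004085 E, -0.0006213 N).
Azimuth = atan2(E, N) = atan2(-0.0004085, -0.0006213) = 213.3° ≈ 213°.

213°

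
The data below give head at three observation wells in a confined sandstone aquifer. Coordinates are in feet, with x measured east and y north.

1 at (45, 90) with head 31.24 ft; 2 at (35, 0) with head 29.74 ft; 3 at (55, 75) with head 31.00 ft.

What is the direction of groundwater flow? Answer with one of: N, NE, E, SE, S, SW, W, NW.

S

With h = a·x + b·y + c and 1 as origin, the differences give:
  (-10)·a + (-90)·b = -1.50
  10·a + (-15)·b = -0.24
Eliminate b (×(-15) and ×(-90), subtract): 1050·a = 0.900 → a = ∂h/∂x = +0.0008571
Back-substitute: b = ∂h/∂y = +0.01657.
Flow = −∇h = (-0.0008571 east, -0.01657 north), which points south.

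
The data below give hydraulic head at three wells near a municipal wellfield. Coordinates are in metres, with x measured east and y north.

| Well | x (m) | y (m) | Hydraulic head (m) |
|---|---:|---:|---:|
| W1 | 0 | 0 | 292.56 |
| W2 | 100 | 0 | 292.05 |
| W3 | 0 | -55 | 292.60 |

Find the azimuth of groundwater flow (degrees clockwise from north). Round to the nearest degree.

082°

∂h/∂x = (292.05 − 292.56) / (100 − 0) = -0.005100
∂h/∂y = (292.60 − 292.56) / (-55 − 0) = -0.0007273
Flow direction (−∇h) has components (+0.005100 E, +0.0007273 N).
Azimuth = atan2(E, N) = atan2(+0.005100, +0.0007273) = 81.9° ≈ 082°.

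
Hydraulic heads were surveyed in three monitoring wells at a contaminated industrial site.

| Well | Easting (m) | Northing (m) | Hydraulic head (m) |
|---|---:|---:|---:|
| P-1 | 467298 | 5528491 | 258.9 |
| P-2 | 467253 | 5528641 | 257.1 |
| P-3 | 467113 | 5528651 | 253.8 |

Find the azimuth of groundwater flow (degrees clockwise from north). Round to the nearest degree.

Taking P-1 as reference: P-2−P-1 = (-45, 150, -1.8); P-3−P-1 = (-185, 160, -5.1).
Solve a·Δx + b·Δy = Δh: det = (-45)·160 − (-185)·150 = 20550.
∂h/∂x = [(-1.8)·160 − (-5.1)·150] / 20550 = +0.02321
∂h/∂y = [(-45)·(-5.1) − (-185)·(-1.8)] / 20550 = -0.005036
Flow direction (−∇h) has components (-0.02321 E, +0.005036 N).
Azimuth = atan2(E, N) = atan2(-0.02321, +0.005036) = 282.2° ≈ 282°.

282°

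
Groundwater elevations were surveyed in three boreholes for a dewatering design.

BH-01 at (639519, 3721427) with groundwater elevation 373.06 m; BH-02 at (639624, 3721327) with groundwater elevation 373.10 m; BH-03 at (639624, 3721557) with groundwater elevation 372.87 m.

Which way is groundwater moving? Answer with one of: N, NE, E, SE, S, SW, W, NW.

NE

Taking BH-01 as reference: BH-02−BH-01 = (105, -100, +0.04); BH-03−BH-01 = (105, 130, -0.19).
Solve a·Δx + b·Δy = Δh: det = 105·130 − 105·(-100) = 24150.
∂h/∂x = [(+0.04)·130 − (-0.19)·(-100)] / 24150 = -0.0005714
∂h/∂y = [105·(-0.19) − 105·(+0.04)] / 24150 = -0.001000
Flow = −∇h = (+0.0005714 east, +0.001000 north), which points northeast.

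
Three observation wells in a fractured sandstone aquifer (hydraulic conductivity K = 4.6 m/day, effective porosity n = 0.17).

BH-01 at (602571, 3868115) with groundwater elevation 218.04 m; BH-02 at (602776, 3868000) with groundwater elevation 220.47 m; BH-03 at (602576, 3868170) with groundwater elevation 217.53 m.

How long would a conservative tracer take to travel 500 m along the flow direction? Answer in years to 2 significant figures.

With h = a·x + b·y + c and BH-01 as origin, the differences give:
  205·a + (-115)·b = +2.43
  5·a + 55·b = -0.51
Eliminate b (×55 and ×(-115), subtract): 11850·a = 75.000 → a = ∂h/∂x = +0.006329
Back-substitute: b = ∂h/∂y = -0.009848.
|∇h| = √(0.006329² + -0.009848²) = 0.01171
Seepage velocity v = K·i/n = 4.6 × 0.01171 / 0.17 = 0.3169 m/day.
t = 500 / 0.3169 = 1578 days = 4.32 years.

4.3 years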